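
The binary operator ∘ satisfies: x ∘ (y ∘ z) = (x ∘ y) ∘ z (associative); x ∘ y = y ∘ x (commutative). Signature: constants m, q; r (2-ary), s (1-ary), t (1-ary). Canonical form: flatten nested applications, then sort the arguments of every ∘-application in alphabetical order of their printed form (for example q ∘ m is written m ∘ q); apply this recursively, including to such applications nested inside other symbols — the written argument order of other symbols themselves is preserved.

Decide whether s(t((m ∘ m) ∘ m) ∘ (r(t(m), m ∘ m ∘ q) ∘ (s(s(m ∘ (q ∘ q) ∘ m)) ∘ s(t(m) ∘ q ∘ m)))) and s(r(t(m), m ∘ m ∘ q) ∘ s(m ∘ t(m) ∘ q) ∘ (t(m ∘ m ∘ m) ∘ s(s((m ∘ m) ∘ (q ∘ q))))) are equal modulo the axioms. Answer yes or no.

Answer: yes — both canonical forms are s(r(t(m), m ∘ m ∘ q) ∘ s(m ∘ q ∘ t(m)) ∘ s(s(m ∘ m ∘ q ∘ q)) ∘ t(m ∘ m ∘ m))

Derivation:
Left:  s(t((m ∘ m) ∘ m) ∘ (r(t(m), m ∘ m ∘ q) ∘ (s(s(m ∘ (q ∘ q) ∘ m)) ∘ s(t(m) ∘ q ∘ m))))
  Work inside:  t((m ∘ m) ∘ m) ∘ (r(t(m), m ∘ m ∘ q) ∘ (s(s(m ∘ (q ∘ q) ∘ m)) ∘ s(t(m) ∘ q ∘ m)))
  Flatten:  t((m ∘ m) ∘ m) ∘ r(t(m), m ∘ m ∘ q) ∘ s(s(m ∘ (q ∘ q) ∘ m)) ∘ s(t(m) ∘ q ∘ m)
  Simplify inside:  t((m ∘ m) ∘ m)  →  t(m ∘ m ∘ m)
  Canonicalize subterm:  s(s(m ∘ (q ∘ q) ∘ m))  →  s(s(m ∘ m ∘ q ∘ q))
  Canonicalize subterm:  s(t(m) ∘ q ∘ m)  →  s(m ∘ q ∘ t(m))
  Order the arguments:  r(t(m), m ∘ m ∘ q) ∘ s(m ∘ q ∘ t(m)) ∘ s(s(m ∘ m ∘ q ∘ q)) ∘ t(m ∘ m ∘ m)
  Reassemble:  s(r(t(m), m ∘ m ∘ q) ∘ s(m ∘ q ∘ t(m)) ∘ s(s(m ∘ m ∘ q ∘ q)) ∘ t(m ∘ m ∘ m))
Right:  s(r(t(m), m ∘ m ∘ q) ∘ s(m ∘ t(m) ∘ q) ∘ (t(m ∘ m ∘ m) ∘ s(s((m ∘ m) ∘ (q ∘ q)))))
  Focus inside:  r(t(m), m ∘ m ∘ q) ∘ s(m ∘ t(m) ∘ q) ∘ (t(m ∘ m ∘ m) ∘ s(s((m ∘ m) ∘ (q ∘ q))))
  Merge nested applications:  r(t(m), m ∘ m ∘ q) ∘ s(m ∘ t(m) ∘ q) ∘ t(m ∘ m ∘ m) ∘ s(s((m ∘ m) ∘ (q ∘ q)))
  Simplify inside:  s(m ∘ t(m) ∘ q)  →  s(m ∘ q ∘ t(m))
  Canonicalize subterm:  s(s((m ∘ m) ∘ (q ∘ q)))  →  s(s(m ∘ m ∘ q ∘ q))
  Order the arguments:  r(t(m), m ∘ m ∘ q) ∘ s(m ∘ q ∘ t(m)) ∘ s(s(m ∘ m ∘ q ∘ q)) ∘ t(m ∘ m ∘ m)
  Rebuild:  s(r(t(m), m ∘ m ∘ q) ∘ s(m ∘ q ∘ t(m)) ∘ s(s(m ∘ m ∘ q ∘ q)) ∘ t(m ∘ m ∘ m))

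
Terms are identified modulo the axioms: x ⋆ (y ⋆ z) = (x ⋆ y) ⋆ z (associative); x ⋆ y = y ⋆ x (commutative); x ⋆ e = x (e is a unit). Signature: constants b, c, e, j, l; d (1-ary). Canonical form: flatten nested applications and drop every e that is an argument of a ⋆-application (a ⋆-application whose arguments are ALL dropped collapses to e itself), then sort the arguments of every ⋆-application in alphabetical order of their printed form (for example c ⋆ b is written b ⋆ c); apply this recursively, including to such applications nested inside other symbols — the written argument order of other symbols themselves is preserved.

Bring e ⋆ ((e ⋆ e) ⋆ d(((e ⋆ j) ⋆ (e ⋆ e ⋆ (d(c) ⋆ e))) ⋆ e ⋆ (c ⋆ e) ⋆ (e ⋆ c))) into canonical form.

Merge nested applications:  e ⋆ e ⋆ e ⋆ d(((e ⋆ j) ⋆ (e ⋆ e ⋆ (d(c) ⋆ e))) ⋆ e ⋆ (c ⋆ e) ⋆ (e ⋆ c))
Simplify inside:  d(((e ⋆ j) ⋆ (e ⋆ e ⋆ (d(c) ⋆ e))) ⋆ e ⋆ (c ⋆ e) ⋆ (e ⋆ c))  →  d(c ⋆ c ⋆ d(c) ⋆ j)
Unit:  drop e (×3)
Order the arguments:  d(c ⋆ c ⋆ d(c) ⋆ j)

Answer: d(c ⋆ c ⋆ d(c) ⋆ j)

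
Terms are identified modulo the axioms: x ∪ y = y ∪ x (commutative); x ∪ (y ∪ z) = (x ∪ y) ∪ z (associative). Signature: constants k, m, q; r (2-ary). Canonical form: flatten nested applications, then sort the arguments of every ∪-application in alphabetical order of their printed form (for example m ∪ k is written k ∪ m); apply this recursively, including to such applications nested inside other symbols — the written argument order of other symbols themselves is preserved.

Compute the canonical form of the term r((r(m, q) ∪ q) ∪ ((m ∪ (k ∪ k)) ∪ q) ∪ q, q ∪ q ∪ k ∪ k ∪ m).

Answer: r(k ∪ k ∪ m ∪ q ∪ q ∪ q ∪ r(m, q), k ∪ k ∪ m ∪ q ∪ q)

Derivation:
Focus inside:  (r(m, q) ∪ q) ∪ ((m ∪ (k ∪ k)) ∪ q) ∪ q
Un-nest:  r(m, q) ∪ q ∪ m ∪ k ∪ k ∪ q ∪ q
Order the arguments:  k ∪ k ∪ m ∪ q ∪ q ∪ q ∪ r(m, q)
Put back:  r(k ∪ k ∪ m ∪ q ∪ q ∪ q ∪ r(m, q), k ∪ k ∪ m ∪ q ∪ q)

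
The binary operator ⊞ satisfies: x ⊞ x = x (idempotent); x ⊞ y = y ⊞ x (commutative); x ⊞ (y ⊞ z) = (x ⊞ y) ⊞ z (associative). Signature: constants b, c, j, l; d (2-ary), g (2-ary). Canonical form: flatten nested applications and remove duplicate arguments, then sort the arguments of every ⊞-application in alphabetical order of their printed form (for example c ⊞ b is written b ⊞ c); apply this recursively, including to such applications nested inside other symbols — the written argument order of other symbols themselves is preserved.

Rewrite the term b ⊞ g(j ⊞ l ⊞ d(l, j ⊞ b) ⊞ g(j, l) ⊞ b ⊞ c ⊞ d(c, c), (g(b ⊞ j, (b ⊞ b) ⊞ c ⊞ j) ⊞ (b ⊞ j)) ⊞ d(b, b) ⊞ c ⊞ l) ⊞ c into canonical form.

Simplify inside:  g(j ⊞ l ⊞ d(l, j ⊞ b) ⊞ g(j, l) ⊞ b ⊞ c ⊞ d(c, c), (g(b ⊞ j, (b ⊞ b) ⊞ c ⊞ j) ⊞ (b ⊞ j)) ⊞ d(b, b) ⊞ c ⊞ l)  →  g(b ⊞ c ⊞ d(c, c) ⊞ d(l, b ⊞ j) ⊞ g(j, l) ⊞ j ⊞ l, b ⊞ c ⊞ d(b, b) ⊞ g(b ⊞ j, b ⊞ c ⊞ j) ⊞ j ⊞ l)
Sort:  b ⊞ c ⊞ g(b ⊞ c ⊞ d(c, c) ⊞ d(l, b ⊞ j) ⊞ g(j, l) ⊞ j ⊞ l, b ⊞ c ⊞ d(b, b) ⊞ g(b ⊞ j, b ⊞ c ⊞ j) ⊞ j ⊞ l)

Answer: b ⊞ c ⊞ g(b ⊞ c ⊞ d(c, c) ⊞ d(l, b ⊞ j) ⊞ g(j, l) ⊞ j ⊞ l, b ⊞ c ⊞ d(b, b) ⊞ g(b ⊞ j, b ⊞ c ⊞ j) ⊞ j ⊞ l)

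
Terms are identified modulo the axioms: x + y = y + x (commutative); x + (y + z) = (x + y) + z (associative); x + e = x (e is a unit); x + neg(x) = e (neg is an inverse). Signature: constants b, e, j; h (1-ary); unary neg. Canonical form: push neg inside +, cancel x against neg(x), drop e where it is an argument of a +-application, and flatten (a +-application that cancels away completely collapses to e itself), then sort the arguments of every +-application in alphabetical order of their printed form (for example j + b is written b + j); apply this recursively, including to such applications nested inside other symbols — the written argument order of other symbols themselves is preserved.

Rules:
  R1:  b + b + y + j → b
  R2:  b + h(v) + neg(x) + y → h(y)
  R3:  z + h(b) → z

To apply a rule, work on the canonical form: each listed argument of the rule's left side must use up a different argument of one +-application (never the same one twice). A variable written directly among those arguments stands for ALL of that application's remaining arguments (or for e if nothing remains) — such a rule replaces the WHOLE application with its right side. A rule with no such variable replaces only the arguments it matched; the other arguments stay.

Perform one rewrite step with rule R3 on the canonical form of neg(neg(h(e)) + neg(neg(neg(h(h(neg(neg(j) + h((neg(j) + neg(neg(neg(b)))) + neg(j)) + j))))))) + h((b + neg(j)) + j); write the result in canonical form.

Canonical form:  h(b) + h(e) + h(h(neg(h(neg(b) + neg(j) + neg(j)))))
Apply R3:  consuming h(b);  z := h(e) + h(h(neg(h(neg(b) + neg(j) + neg(j)))))
Every leftover argument binds to the variable; the entire application is replaced.
New term:  h(e) + h(h(neg(h(neg(b) + neg(j) + neg(j)))))

Answer: h(e) + h(h(neg(h(neg(b) + neg(j) + neg(j)))))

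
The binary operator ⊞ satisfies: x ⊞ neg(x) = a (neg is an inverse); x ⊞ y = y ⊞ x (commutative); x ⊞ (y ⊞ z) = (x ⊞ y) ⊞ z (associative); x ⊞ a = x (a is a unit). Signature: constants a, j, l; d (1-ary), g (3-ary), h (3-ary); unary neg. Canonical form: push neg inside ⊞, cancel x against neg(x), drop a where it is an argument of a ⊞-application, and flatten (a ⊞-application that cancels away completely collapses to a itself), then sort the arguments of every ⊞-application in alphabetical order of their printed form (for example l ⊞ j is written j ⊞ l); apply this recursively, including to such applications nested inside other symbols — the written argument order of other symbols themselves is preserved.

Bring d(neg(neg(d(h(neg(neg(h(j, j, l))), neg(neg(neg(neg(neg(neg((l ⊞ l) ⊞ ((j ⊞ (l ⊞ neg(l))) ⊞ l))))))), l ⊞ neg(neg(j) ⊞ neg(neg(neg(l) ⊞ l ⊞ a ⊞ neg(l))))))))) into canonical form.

Focus inside:  l ⊞ neg(neg(j) ⊞ neg(neg(neg(l) ⊞ l ⊞ a ⊞ neg(l))))
Push neg inside:  distribute neg over ⊞ and collapse double neg
Collect terms:  l ⊞ l ⊞ j
Sort:  j ⊞ l ⊞ l
Rebuild:  d(d(h(h(j, j, l), j ⊞ l ⊞ l ⊞ l, j ⊞ l ⊞ l)))

Answer: d(d(h(h(j, j, l), j ⊞ l ⊞ l ⊞ l, j ⊞ l ⊞ l)))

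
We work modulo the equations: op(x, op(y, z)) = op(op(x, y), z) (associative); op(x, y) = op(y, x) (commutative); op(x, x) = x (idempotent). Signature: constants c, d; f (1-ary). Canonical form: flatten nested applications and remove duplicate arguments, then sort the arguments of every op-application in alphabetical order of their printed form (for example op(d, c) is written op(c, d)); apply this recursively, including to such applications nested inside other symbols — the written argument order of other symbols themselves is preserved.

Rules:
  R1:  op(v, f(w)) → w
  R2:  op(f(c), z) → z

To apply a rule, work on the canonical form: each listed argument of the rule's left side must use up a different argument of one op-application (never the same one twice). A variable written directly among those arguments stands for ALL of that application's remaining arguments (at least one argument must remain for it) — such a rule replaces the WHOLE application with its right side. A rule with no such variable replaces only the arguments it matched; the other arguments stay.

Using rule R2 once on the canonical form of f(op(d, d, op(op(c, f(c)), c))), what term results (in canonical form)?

Answer: f(op(c, d))

Derivation:
Canonical form:  f(op(c, d, f(c)))
R2 matches:  uses f(c);  z := op(c, d)
The extension variable absorbs all remaining arguments, so the whole application is rewritten.
Result:  f(op(c, d))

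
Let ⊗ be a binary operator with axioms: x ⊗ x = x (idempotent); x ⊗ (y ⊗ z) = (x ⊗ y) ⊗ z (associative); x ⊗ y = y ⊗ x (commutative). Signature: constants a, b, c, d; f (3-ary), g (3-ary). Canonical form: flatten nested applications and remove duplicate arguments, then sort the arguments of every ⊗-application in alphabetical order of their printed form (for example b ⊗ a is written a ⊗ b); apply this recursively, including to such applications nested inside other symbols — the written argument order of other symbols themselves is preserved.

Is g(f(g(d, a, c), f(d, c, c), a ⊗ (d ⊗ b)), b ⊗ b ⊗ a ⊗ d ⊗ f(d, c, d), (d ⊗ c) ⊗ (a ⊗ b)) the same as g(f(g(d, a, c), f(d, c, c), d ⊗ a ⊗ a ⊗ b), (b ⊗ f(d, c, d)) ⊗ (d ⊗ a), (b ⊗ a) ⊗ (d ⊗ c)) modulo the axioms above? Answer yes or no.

Answer: yes — both canonical forms are g(f(g(d, a, c), f(d, c, c), a ⊗ b ⊗ d), a ⊗ b ⊗ d ⊗ f(d, c, d), a ⊗ b ⊗ c ⊗ d)

Derivation:
Left:  g(f(g(d, a, c), f(d, c, c), a ⊗ (d ⊗ b)), b ⊗ b ⊗ a ⊗ d ⊗ f(d, c, d), (d ⊗ c) ⊗ (a ⊗ b))
  Descend into:  b ⊗ b ⊗ a ⊗ d ⊗ f(d, c, d)
  Idempotence:  drop duplicate b
  Order the arguments:  a ⊗ b ⊗ d ⊗ f(d, c, d)
  Rebuild:  g(f(g(d, a, c), f(d, c, c), a ⊗ b ⊗ d), a ⊗ b ⊗ d ⊗ f(d, c, d), a ⊗ b ⊗ c ⊗ d)
Right:  g(f(g(d, a, c), f(d, c, c), d ⊗ a ⊗ a ⊗ b), (b ⊗ f(d, c, d)) ⊗ (d ⊗ a), (b ⊗ a) ⊗ (d ⊗ c))
  Descend into:  (b ⊗ f(d, c, d)) ⊗ (d ⊗ a)
  Un-nest:  b ⊗ f(d, c, d) ⊗ d ⊗ a
  Sort:  a ⊗ b ⊗ d ⊗ f(d, c, d)
  Rebuild:  g(f(g(d, a, c), f(d, c, c), a ⊗ b ⊗ d), a ⊗ b ⊗ d ⊗ f(d, c, d), a ⊗ b ⊗ c ⊗ d)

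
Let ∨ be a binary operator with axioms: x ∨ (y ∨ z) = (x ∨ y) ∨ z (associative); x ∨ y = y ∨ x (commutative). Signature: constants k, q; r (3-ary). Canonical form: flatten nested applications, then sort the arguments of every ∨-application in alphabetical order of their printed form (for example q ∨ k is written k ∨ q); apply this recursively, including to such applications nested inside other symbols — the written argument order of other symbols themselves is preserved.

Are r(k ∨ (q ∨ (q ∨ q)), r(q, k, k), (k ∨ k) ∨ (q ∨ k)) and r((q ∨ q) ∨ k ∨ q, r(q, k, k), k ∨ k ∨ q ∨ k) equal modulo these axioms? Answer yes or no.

Left:  r(k ∨ (q ∨ (q ∨ q)), r(q, k, k), (k ∨ k) ∨ (q ∨ k))
  Focus inside:  (k ∨ k) ∨ (q ∨ k)
  Un-nest:  k ∨ k ∨ q ∨ k
  Order the arguments:  k ∨ k ∨ k ∨ q
  Rebuild:  r(k ∨ q ∨ q ∨ q, r(q, k, k), k ∨ k ∨ k ∨ q)
Right:  r((q ∨ q) ∨ k ∨ q, r(q, k, k), k ∨ k ∨ q ∨ k)
  Descend into:  (q ∨ q) ∨ k ∨ q
  Flatten:  q ∨ q ∨ k ∨ q
  Sort:  k ∨ q ∨ q ∨ q
  Rebuild:  r(k ∨ q ∨ q ∨ q, r(q, k, k), k ∨ k ∨ k ∨ q)

Answer: yes — both canonical forms are r(k ∨ q ∨ q ∨ q, r(q, k, k), k ∨ k ∨ k ∨ q)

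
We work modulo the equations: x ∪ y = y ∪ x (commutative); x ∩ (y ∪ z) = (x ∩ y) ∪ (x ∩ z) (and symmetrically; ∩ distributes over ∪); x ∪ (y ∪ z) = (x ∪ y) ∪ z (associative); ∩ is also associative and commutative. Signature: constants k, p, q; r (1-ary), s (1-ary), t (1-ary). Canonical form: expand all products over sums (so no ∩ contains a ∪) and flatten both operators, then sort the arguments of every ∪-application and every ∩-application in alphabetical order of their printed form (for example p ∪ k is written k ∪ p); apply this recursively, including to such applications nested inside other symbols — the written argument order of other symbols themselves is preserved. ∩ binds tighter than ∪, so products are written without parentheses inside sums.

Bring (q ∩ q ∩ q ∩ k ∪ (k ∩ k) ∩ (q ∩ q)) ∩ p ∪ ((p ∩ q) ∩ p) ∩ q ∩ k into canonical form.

Expand:  k ∩ p ∩ q ∩ q ∩ q ∪ k ∩ k ∩ p ∩ q ∩ q ∪ k ∩ p ∩ p ∩ q ∩ q
Sort:  k ∩ k ∩ p ∩ q ∩ q ∪ k ∩ p ∩ p ∩ q ∩ q ∪ k ∩ p ∩ q ∩ q ∩ q

Answer: k ∩ k ∩ p ∩ q ∩ q ∪ k ∩ p ∩ p ∩ q ∩ q ∪ k ∩ p ∩ q ∩ q ∩ q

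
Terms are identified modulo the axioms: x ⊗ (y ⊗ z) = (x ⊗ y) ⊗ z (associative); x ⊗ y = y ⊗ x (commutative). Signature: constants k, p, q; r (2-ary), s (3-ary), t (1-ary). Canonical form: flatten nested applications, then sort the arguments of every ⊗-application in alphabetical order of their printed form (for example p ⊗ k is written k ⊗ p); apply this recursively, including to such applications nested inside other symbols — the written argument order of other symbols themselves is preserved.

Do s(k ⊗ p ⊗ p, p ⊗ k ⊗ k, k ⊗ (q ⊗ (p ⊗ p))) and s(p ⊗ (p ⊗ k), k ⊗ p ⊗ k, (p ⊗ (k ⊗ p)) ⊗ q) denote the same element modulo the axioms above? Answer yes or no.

Answer: yes — both canonical forms are s(k ⊗ p ⊗ p, k ⊗ k ⊗ p, k ⊗ p ⊗ p ⊗ q)

Derivation:
Left:  s(k ⊗ p ⊗ p, p ⊗ k ⊗ k, k ⊗ (q ⊗ (p ⊗ p)))
  Work inside:  k ⊗ (q ⊗ (p ⊗ p))
  Merge nested applications:  k ⊗ q ⊗ p ⊗ p
  Sort:  k ⊗ p ⊗ p ⊗ q
  Put back:  s(k ⊗ p ⊗ p, k ⊗ k ⊗ p, k ⊗ p ⊗ p ⊗ q)
Right:  s(p ⊗ (p ⊗ k), k ⊗ p ⊗ k, (p ⊗ (k ⊗ p)) ⊗ q)
  Descend into:  (p ⊗ (k ⊗ p)) ⊗ q
  Merge nested applications:  p ⊗ k ⊗ p ⊗ q
  Order the arguments:  k ⊗ p ⊗ p ⊗ q
  Rebuild:  s(k ⊗ p ⊗ p, k ⊗ k ⊗ p, k ⊗ p ⊗ p ⊗ q)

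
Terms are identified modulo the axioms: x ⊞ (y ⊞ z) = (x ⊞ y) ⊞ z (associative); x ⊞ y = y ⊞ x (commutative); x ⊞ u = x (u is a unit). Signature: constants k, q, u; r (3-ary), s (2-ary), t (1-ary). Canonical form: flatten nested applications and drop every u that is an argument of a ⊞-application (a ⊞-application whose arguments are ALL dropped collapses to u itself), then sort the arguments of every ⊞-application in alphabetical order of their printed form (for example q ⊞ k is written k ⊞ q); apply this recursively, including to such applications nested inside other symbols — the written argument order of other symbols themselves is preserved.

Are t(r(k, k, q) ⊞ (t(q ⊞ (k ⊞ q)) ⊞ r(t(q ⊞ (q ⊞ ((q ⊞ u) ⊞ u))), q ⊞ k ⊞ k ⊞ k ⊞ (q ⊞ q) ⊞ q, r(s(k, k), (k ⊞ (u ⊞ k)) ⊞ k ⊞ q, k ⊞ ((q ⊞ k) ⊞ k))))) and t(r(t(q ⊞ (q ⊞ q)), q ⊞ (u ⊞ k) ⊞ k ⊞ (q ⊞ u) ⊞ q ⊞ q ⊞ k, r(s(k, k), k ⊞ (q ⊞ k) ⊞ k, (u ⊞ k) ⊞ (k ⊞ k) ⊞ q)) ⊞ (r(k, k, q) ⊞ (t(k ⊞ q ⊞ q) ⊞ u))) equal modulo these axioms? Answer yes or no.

Left:  t(r(k, k, q) ⊞ (t(q ⊞ (k ⊞ q)) ⊞ r(t(q ⊞ (q ⊞ ((q ⊞ u) ⊞ u))), q ⊞ k ⊞ k ⊞ k ⊞ (q ⊞ q) ⊞ q, r(s(k, k), (k ⊞ (u ⊞ k)) ⊞ k ⊞ q, k ⊞ ((q ⊞ k) ⊞ k)))))
  Descend into:  r(k, k, q) ⊞ (t(q ⊞ (k ⊞ q)) ⊞ r(t(q ⊞ (q ⊞ ((q ⊞ u) ⊞ u))), q ⊞ k ⊞ k ⊞ k ⊞ (q ⊞ q) ⊞ q, r(s(k, k), (k ⊞ (u ⊞ k)) ⊞ k ⊞ q, k ⊞ ((q ⊞ k) ⊞ k))))
  Un-nest:  r(k, k, q) ⊞ t(q ⊞ (k ⊞ q)) ⊞ r(t(q ⊞ (q ⊞ ((q ⊞ u) ⊞ u))), q ⊞ k ⊞ k ⊞ k ⊞ (q ⊞ q) ⊞ q, r(s(k, k), (k ⊞ (u ⊞ k)) ⊞ k ⊞ q, k ⊞ ((q ⊞ k) ⊞ k)))
  Simplify inside:  t(q ⊞ (k ⊞ q))  →  t(k ⊞ q ⊞ q)
  Simplify inside:  r(t(q ⊞ (q ⊞ ((q ⊞ u) ⊞ u))), q ⊞ k ⊞ k ⊞ k ⊞ (q ⊞ q) ⊞ q, r(s(k, k), (k ⊞ (u ⊞ k)) ⊞ k ⊞ q, k ⊞ ((q ⊞ k) ⊞ k)))  →  r(t(q ⊞ q ⊞ q), k ⊞ k ⊞ k ⊞ q ⊞ q ⊞ q ⊞ q, r(s(k, k), k ⊞ k ⊞ k ⊞ q, k ⊞ k ⊞ k ⊞ q))
  Sort arguments:  r(k, k, q) ⊞ r(t(q ⊞ q ⊞ q), k ⊞ k ⊞ k ⊞ q ⊞ q ⊞ q ⊞ q, r(s(k, k), k ⊞ k ⊞ k ⊞ q, k ⊞ k ⊞ k ⊞ q)) ⊞ t(k ⊞ q ⊞ q)
  Put back:  t(r(k, k, q) ⊞ r(t(q ⊞ q ⊞ q), k ⊞ k ⊞ k ⊞ q ⊞ q ⊞ q ⊞ q, r(s(k, k), k ⊞ k ⊞ k ⊞ q, k ⊞ k ⊞ k ⊞ q)) ⊞ t(k ⊞ q ⊞ q))
Right:  t(r(t(q ⊞ (q ⊞ q)), q ⊞ (u ⊞ k) ⊞ k ⊞ (q ⊞ u) ⊞ q ⊞ q ⊞ k, r(s(k, k), k ⊞ (q ⊞ k) ⊞ k, (u ⊞ k) ⊞ (k ⊞ k) ⊞ q)) ⊞ (r(k, k, q) ⊞ (t(k ⊞ q ⊞ q) ⊞ u)))
  Work inside:  r(t(q ⊞ (q ⊞ q)), q ⊞ (u ⊞ k) ⊞ k ⊞ (q ⊞ u) ⊞ q ⊞ q ⊞ k, r(s(k, k), k ⊞ (q ⊞ k) ⊞ k, (u ⊞ k) ⊞ (k ⊞ k) ⊞ q)) ⊞ (r(k, k, q) ⊞ (t(k ⊞ q ⊞ q) ⊞ u))
  Merge nested applications:  r(t(q ⊞ (q ⊞ q)), q ⊞ (u ⊞ k) ⊞ k ⊞ (q ⊞ u) ⊞ q ⊞ q ⊞ k, r(s(k, k), k ⊞ (q ⊞ k) ⊞ k, (u ⊞ k) ⊞ (k ⊞ k) ⊞ q)) ⊞ r(k, k, q) ⊞ t(k ⊞ q ⊞ q) ⊞ u
  Canonicalize subterm:  r(t(q ⊞ (q ⊞ q)), q ⊞ (u ⊞ k) ⊞ k ⊞ (q ⊞ u) ⊞ q ⊞ q ⊞ k, r(s(k, k), k ⊞ (q ⊞ k) ⊞ k, (u ⊞ k) ⊞ (k ⊞ k) ⊞ q))  →  r(t(q ⊞ q ⊞ q), k ⊞ k ⊞ k ⊞ q ⊞ q ⊞ q ⊞ q, r(s(k, k), k ⊞ k ⊞ k ⊞ q, k ⊞ k ⊞ k ⊞ q))
  Units out:  drop u
  Sort arguments:  r(k, k, q) ⊞ r(t(q ⊞ q ⊞ q), k ⊞ k ⊞ k ⊞ q ⊞ q ⊞ q ⊞ q, r(s(k, k), k ⊞ k ⊞ k ⊞ q, k ⊞ k ⊞ k ⊞ q)) ⊞ t(k ⊞ q ⊞ q)
  Reassemble:  t(r(k, k, q) ⊞ r(t(q ⊞ q ⊞ q), k ⊞ k ⊞ k ⊞ q ⊞ q ⊞ q ⊞ q, r(s(k, k), k ⊞ k ⊞ k ⊞ q, k ⊞ k ⊞ k ⊞ q)) ⊞ t(k ⊞ q ⊞ q))

Answer: yes — both canonical forms are t(r(k, k, q) ⊞ r(t(q ⊞ q ⊞ q), k ⊞ k ⊞ k ⊞ q ⊞ q ⊞ q ⊞ q, r(s(k, k), k ⊞ k ⊞ k ⊞ q, k ⊞ k ⊞ k ⊞ q)) ⊞ t(k ⊞ q ⊞ q))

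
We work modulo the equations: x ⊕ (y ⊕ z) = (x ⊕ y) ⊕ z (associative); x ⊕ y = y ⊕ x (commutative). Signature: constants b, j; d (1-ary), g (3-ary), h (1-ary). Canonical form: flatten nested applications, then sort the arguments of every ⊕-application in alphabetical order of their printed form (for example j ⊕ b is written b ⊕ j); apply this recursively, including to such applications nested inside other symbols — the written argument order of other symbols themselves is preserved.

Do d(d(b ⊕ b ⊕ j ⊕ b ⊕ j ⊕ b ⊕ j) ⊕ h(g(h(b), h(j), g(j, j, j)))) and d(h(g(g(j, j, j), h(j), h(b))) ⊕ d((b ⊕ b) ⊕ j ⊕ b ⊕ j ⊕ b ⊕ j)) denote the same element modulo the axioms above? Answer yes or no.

Left:  d(d(b ⊕ b ⊕ j ⊕ b ⊕ j ⊕ b ⊕ j) ⊕ h(g(h(b), h(j), g(j, j, j))))
  Focus inside:  d(b ⊕ b ⊕ j ⊕ b ⊕ j ⊕ b ⊕ j) ⊕ h(g(h(b), h(j), g(j, j, j)))
  Inside:  d(b ⊕ b ⊕ j ⊕ b ⊕ j ⊕ b ⊕ j)  →  d(b ⊕ b ⊕ b ⊕ b ⊕ j ⊕ j ⊕ j)
  Sort arguments:  d(b ⊕ b ⊕ b ⊕ b ⊕ j ⊕ j ⊕ j) ⊕ h(g(h(b), h(j), g(j, j, j)))
  Put back:  d(d(b ⊕ b ⊕ b ⊕ b ⊕ j ⊕ j ⊕ j) ⊕ h(g(h(b), h(j), g(j, j, j))))
Right:  d(h(g(g(j, j, j), h(j), h(b))) ⊕ d((b ⊕ b) ⊕ j ⊕ b ⊕ j ⊕ b ⊕ j))
  Work inside:  h(g(g(j, j, j), h(j), h(b))) ⊕ d((b ⊕ b) ⊕ j ⊕ b ⊕ j ⊕ b ⊕ j)
  Canonicalize subterm:  d((b ⊕ b) ⊕ j ⊕ b ⊕ j ⊕ b ⊕ j)  →  d(b ⊕ b ⊕ b ⊕ b ⊕ j ⊕ j ⊕ j)
  Sort:  d(b ⊕ b ⊕ b ⊕ b ⊕ j ⊕ j ⊕ j) ⊕ h(g(g(j, j, j), h(j), h(b)))
  Reassemble:  d(d(b ⊕ b ⊕ b ⊕ b ⊕ j ⊕ j ⊕ j) ⊕ h(g(g(j, j, j), h(j), h(b))))

Answer: no — d(d(b ⊕ b ⊕ b ⊕ b ⊕ j ⊕ j ⊕ j) ⊕ h(g(h(b), h(j), g(j, j, j)))) vs d(d(b ⊕ b ⊕ b ⊕ b ⊕ j ⊕ j ⊕ j) ⊕ h(g(g(j, j, j), h(j), h(b))))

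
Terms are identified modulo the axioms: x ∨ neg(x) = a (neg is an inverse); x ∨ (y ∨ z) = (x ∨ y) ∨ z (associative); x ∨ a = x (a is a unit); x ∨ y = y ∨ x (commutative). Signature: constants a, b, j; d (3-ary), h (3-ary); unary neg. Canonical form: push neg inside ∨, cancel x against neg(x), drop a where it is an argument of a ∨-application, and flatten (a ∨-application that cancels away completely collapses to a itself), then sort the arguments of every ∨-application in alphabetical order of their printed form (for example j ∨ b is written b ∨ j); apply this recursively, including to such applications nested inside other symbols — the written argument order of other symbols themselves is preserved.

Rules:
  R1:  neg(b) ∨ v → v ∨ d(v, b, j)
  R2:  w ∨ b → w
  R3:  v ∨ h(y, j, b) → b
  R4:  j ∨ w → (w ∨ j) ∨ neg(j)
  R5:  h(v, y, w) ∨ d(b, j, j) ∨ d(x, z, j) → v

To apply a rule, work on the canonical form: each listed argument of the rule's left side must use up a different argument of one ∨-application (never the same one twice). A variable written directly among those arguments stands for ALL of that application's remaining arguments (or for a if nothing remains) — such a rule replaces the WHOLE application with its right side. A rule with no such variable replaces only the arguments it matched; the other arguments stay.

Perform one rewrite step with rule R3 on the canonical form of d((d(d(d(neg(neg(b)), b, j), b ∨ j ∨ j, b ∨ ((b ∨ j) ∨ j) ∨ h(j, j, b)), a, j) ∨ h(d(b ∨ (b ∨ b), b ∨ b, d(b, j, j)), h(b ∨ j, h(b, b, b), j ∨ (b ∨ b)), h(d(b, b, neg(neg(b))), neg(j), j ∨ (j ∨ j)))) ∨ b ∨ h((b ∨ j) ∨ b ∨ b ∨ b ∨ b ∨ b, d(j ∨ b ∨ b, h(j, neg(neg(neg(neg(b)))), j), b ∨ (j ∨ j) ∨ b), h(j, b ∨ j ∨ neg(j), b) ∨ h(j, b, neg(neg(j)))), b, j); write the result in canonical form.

Answer: d(b ∨ d(d(d(b, b, j), b ∨ j ∨ j, b), a, j) ∨ h(b ∨ b ∨ b ∨ b ∨ b ∨ b ∨ j, d(b ∨ b ∨ j, h(j, b, j), b ∨ b ∨ j ∨ j), h(j, b, b) ∨ h(j, b, j)) ∨ h(d(b ∨ b ∨ b, b ∨ b, d(b, j, j)), h(b ∨ j, h(b, b, b), b ∨ b ∨ j), h(d(b, b, b), neg(j), j ∨ j ∨ j)), b, j)

Derivation:
Canonical form:  d(b ∨ d(d(d(b, b, j), b ∨ j ∨ j, b ∨ b ∨ h(j, j, b) ∨ j ∨ j), a, j) ∨ h(b ∨ b ∨ b ∨ b ∨ b ∨ b ∨ j, d(b ∨ b ∨ j, h(j, b, j), b ∨ b ∨ j ∨ j), h(j, b, b) ∨ h(j, b, j)) ∨ h(d(b ∨ b ∨ b, b ∨ b, d(b, j, j)), h(b ∨ j, h(b, b, b), b ∨ b ∨ j), h(d(b, b, b), neg(j), j ∨ j ∨ j)), b, j)
Apply R3:  consuming h(j, j, b);  v := b ∨ b ∨ j ∨ j, y := j
Every leftover argument binds to the variable; the entire application is replaced.
New term:  d(b ∨ d(d(d(b, b, j), b ∨ j ∨ j, b), a, j) ∨ h(b ∨ b ∨ b ∨ b ∨ b ∨ b ∨ j, d(b ∨ b ∨ j, h(j, b, j), b ∨ b ∨ j ∨ j), h(j, b, b) ∨ h(j, b, j)) ∨ h(d(b ∨ b ∨ b, b ∨ b, d(b, j, j)), h(b ∨ j, h(b, b, b), b ∨ b ∨ j), h(d(b, b, b), neg(j), j ∨ j ∨ j)), b, j)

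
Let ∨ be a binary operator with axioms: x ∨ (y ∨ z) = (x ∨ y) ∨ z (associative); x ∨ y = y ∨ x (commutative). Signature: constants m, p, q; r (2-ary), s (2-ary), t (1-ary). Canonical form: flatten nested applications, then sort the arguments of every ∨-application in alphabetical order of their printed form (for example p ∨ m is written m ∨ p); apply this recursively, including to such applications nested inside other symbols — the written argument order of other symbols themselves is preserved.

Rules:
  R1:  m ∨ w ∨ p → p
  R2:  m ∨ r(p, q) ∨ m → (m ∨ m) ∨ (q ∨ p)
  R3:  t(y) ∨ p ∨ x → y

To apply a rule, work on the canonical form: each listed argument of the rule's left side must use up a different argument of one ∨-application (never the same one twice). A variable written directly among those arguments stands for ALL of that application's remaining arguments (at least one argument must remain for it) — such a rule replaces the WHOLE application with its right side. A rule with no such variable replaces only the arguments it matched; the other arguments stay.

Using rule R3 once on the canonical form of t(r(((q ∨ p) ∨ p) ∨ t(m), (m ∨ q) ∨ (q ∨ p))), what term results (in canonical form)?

Canonical form:  t(r(p ∨ p ∨ q ∨ t(m), m ∨ p ∨ q ∨ q))
R3 matches:  uses p, t(m);  x := p ∨ q, y := m
The extension variable absorbs all remaining arguments, so the whole application is rewritten.
Result:  t(r(m, m ∨ p ∨ q ∨ q))

Answer: t(r(m, m ∨ p ∨ q ∨ q))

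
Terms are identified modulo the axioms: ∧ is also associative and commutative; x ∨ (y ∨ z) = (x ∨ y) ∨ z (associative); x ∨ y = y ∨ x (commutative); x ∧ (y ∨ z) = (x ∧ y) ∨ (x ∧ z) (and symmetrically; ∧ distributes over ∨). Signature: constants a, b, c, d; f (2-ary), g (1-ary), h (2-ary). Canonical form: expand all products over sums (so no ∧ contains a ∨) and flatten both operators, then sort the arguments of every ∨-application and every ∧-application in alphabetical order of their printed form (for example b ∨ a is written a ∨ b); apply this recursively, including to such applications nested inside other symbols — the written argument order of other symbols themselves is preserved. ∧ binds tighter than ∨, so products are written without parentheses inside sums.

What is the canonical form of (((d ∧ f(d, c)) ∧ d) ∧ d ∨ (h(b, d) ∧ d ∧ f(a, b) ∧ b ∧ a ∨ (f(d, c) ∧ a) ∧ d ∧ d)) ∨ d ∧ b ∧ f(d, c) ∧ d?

Merge nested applications:  d ∧ d ∧ d ∧ f(d, c) ∨ a ∧ b ∧ d ∧ f(a, b) ∧ h(b, d) ∨ a ∧ d ∧ d ∧ f(d, c) ∨ b ∧ d ∧ d ∧ f(d, c)
Order the arguments:  a ∧ b ∧ d ∧ f(a, b) ∧ h(b, d) ∨ a ∧ d ∧ d ∧ f(d, c) ∨ b ∧ d ∧ d ∧ f(d, c) ∨ d ∧ d ∧ d ∧ f(d, c)

Answer: a ∧ b ∧ d ∧ f(a, b) ∧ h(b, d) ∨ a ∧ d ∧ d ∧ f(d, c) ∨ b ∧ d ∧ d ∧ f(d, c) ∨ d ∧ d ∧ d ∧ f(d, c)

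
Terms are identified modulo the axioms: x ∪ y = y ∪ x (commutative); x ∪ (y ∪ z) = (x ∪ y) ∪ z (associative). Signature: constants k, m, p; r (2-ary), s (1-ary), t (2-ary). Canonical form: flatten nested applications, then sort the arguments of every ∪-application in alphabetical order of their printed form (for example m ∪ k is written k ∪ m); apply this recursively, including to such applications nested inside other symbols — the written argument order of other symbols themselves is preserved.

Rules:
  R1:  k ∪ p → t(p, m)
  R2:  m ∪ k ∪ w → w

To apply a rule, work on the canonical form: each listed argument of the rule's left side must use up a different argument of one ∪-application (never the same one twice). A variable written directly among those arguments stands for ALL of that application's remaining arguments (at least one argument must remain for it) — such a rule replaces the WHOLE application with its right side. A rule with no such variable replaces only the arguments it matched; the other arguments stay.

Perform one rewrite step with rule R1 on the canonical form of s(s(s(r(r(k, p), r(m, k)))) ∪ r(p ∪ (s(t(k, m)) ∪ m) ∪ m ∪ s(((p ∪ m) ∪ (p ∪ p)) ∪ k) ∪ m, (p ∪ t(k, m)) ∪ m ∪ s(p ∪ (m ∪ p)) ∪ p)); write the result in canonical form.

Canonical form:  s(r(m ∪ m ∪ m ∪ p ∪ s(k ∪ m ∪ p ∪ p ∪ p) ∪ s(t(k, m)), m ∪ p ∪ p ∪ s(m ∪ p ∪ p) ∪ t(k, m)) ∪ s(s(r(r(k, p), r(m, k)))))
Apply R1:  consuming k, p
New term:  s(r(m ∪ m ∪ m ∪ p ∪ s(m ∪ p ∪ p ∪ t(p, m)) ∪ s(t(k, m)), m ∪ p ∪ p ∪ s(m ∪ p ∪ p) ∪ t(k, m)) ∪ s(s(r(r(k, p), r(m, k)))))

Answer: s(r(m ∪ m ∪ m ∪ p ∪ s(m ∪ p ∪ p ∪ t(p, m)) ∪ s(t(k, m)), m ∪ p ∪ p ∪ s(m ∪ p ∪ p) ∪ t(k, m)) ∪ s(s(r(r(k, p), r(m, k)))))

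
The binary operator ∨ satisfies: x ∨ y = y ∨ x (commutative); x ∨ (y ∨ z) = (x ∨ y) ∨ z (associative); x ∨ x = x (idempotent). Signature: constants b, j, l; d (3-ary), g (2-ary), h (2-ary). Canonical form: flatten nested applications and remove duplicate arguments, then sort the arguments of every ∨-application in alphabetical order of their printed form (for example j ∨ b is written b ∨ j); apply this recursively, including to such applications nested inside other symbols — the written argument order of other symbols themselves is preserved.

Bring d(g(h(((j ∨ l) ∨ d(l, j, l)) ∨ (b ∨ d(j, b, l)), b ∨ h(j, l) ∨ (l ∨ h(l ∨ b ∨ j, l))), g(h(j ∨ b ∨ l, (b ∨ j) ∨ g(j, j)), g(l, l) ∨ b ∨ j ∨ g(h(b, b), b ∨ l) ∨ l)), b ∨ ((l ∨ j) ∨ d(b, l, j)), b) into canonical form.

Focus inside:  ((j ∨ l) ∨ d(l, j, l)) ∨ (b ∨ d(j, b, l))
Flatten:  j ∨ l ∨ d(l, j, l) ∨ b ∨ d(j, b, l)
Sort:  b ∨ d(j, b, l) ∨ d(l, j, l) ∨ j ∨ l
Rebuild:  d(g(h(b ∨ d(j, b, l) ∨ d(l, j, l) ∨ j ∨ l, b ∨ h(b ∨ j ∨ l, l) ∨ h(j, l) ∨ l), g(h(b ∨ j ∨ l, b ∨ g(j, j) ∨ j), b ∨ g(h(b, b), b ∨ l) ∨ g(l, l) ∨ j ∨ l)), b ∨ d(b, l, j) ∨ j ∨ l, b)

Answer: d(g(h(b ∨ d(j, b, l) ∨ d(l, j, l) ∨ j ∨ l, b ∨ h(b ∨ j ∨ l, l) ∨ h(j, l) ∨ l), g(h(b ∨ j ∨ l, b ∨ g(j, j) ∨ j), b ∨ g(h(b, b), b ∨ l) ∨ g(l, l) ∨ j ∨ l)), b ∨ d(b, l, j) ∨ j ∨ l, b)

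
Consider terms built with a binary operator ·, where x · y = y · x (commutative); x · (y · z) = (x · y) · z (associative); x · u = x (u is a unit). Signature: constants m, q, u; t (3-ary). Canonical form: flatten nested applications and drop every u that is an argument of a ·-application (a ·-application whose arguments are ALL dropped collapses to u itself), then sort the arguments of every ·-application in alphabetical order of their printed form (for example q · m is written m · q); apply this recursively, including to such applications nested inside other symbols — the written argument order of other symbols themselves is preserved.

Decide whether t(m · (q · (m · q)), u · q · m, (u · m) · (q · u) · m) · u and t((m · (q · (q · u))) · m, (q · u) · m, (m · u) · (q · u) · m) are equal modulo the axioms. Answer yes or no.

Left:  t(m · (q · (m · q)), u · q · m, (u · m) · (q · u) · m) · u
  Inside:  t(m · (q · (m · q)), u · q · m, (u · m) · (q · u) · m)  →  t(m · m · q · q, m · q, m · m · q)
  Units out:  drop u
  Sort:  t(m · m · q · q, m · q, m · m · q)
Right:  t((m · (q · (q · u))) · m, (q · u) · m, (m · u) · (q · u) · m)
  Work inside:  (m · (q · (q · u))) · m
  Un-nest:  m · q · q · u · m
  Unit:  drop u
  Order the arguments:  m · m · q · q
  Reassemble:  t(m · m · q · q, m · q, m · m · q)

Answer: yes — both canonical forms are t(m · m · q · q, m · q, m · m · q)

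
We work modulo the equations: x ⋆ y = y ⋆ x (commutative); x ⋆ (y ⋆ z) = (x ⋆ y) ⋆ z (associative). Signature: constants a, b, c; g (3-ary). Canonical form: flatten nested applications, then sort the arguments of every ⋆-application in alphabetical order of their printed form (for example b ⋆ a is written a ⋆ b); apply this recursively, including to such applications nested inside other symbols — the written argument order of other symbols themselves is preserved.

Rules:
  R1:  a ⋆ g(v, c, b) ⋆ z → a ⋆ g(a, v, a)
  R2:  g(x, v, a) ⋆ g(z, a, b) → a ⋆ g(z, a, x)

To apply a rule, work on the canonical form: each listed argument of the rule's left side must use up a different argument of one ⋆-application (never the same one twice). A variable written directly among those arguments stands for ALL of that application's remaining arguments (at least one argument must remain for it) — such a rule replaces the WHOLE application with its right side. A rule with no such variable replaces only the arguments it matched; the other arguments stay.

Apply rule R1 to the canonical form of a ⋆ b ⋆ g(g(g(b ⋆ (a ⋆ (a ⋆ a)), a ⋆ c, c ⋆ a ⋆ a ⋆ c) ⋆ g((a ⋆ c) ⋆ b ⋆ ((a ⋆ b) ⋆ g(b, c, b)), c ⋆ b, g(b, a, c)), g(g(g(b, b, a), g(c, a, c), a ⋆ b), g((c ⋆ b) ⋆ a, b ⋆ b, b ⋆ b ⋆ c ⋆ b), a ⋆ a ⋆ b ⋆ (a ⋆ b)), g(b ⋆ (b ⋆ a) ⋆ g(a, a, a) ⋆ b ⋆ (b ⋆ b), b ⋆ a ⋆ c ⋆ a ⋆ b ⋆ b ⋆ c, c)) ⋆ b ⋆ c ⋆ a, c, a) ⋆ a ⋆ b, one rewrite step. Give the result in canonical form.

Answer: a ⋆ a ⋆ b ⋆ b ⋆ g(a ⋆ b ⋆ c ⋆ g(g(a ⋆ a ⋆ a ⋆ b, a ⋆ c, a ⋆ a ⋆ c ⋆ c) ⋆ g(a ⋆ g(a, b, a), b ⋆ c, g(b, a, c)), g(g(g(b, b, a), g(c, a, c), a ⋆ b), g(a ⋆ b ⋆ c, b ⋆ b, b ⋆ b ⋆ b ⋆ c), a ⋆ a ⋆ a ⋆ b ⋆ b), g(a ⋆ b ⋆ b ⋆ b ⋆ b ⋆ b ⋆ g(a, a, a), a ⋆ a ⋆ b ⋆ b ⋆ b ⋆ c ⋆ c, c)), c, a)

Derivation:
Canonical form:  a ⋆ a ⋆ b ⋆ b ⋆ g(a ⋆ b ⋆ c ⋆ g(g(a ⋆ a ⋆ a ⋆ b, a ⋆ c, a ⋆ a ⋆ c ⋆ c) ⋆ g(a ⋆ a ⋆ b ⋆ b ⋆ c ⋆ g(b, c, b), b ⋆ c, g(b, a, c)), g(g(g(b, b, a), g(c, a, c), a ⋆ b), g(a ⋆ b ⋆ c, b ⋆ b, b ⋆ b ⋆ b ⋆ c), a ⋆ a ⋆ a ⋆ b ⋆ b), g(a ⋆ b ⋆ b ⋆ b ⋆ b ⋆ b ⋆ g(a, a, a), a ⋆ a ⋆ b ⋆ b ⋆ b ⋆ c ⋆ c, c)), c, a)
Apply R1:  consuming a, g(b, c, b);  v := b, z := a ⋆ b ⋆ b ⋆ c
The extension variable absorbs all remaining arguments, so the whole application is rewritten.
Result:  a ⋆ a ⋆ b ⋆ b ⋆ g(a ⋆ b ⋆ c ⋆ g(g(a ⋆ a ⋆ a ⋆ b, a ⋆ c, a ⋆ a ⋆ c ⋆ c) ⋆ g(a ⋆ g(a, b, a), b ⋆ c, g(b, a, c)), g(g(g(b, b, a), g(c, a, c), a ⋆ b), g(a ⋆ b ⋆ c, b ⋆ b, b ⋆ b ⋆ b ⋆ c), a ⋆ a ⋆ a ⋆ b ⋆ b), g(a ⋆ b ⋆ b ⋆ b ⋆ b ⋆ b ⋆ g(a, a, a), a ⋆ a ⋆ b ⋆ b ⋆ b ⋆ c ⋆ c, c)), c, a)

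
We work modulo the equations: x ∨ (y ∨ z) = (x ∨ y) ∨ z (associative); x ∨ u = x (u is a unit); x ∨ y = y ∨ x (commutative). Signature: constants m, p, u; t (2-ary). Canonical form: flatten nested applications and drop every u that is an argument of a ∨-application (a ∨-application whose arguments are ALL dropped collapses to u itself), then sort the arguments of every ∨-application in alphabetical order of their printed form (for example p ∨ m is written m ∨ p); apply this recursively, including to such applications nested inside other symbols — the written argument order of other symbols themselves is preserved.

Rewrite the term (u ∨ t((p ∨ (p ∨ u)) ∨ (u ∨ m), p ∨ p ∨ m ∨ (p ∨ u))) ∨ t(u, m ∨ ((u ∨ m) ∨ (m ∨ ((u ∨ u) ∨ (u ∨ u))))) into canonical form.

Answer: t(m ∨ p ∨ p, m ∨ p ∨ p ∨ p) ∨ t(u, m ∨ m ∨ m)

Derivation:
Flatten:  u ∨ t((p ∨ (p ∨ u)) ∨ (u ∨ m), p ∨ p ∨ m ∨ (p ∨ u)) ∨ t(u, m ∨ ((u ∨ m) ∨ (m ∨ ((u ∨ u) ∨ (u ∨ u)))))
Canonicalize subterm:  t((p ∨ (p ∨ u)) ∨ (u ∨ m), p ∨ p ∨ m ∨ (p ∨ u))  →  t(m ∨ p ∨ p, m ∨ p ∨ p ∨ p)
Canonicalize subterm:  t(u, m ∨ ((u ∨ m) ∨ (m ∨ ((u ∨ u) ∨ (u ∨ u)))))  →  t(u, m ∨ m ∨ m)
Units out:  drop u
Sort:  t(m ∨ p ∨ p, m ∨ p ∨ p ∨ p) ∨ t(u, m ∨ m ∨ m)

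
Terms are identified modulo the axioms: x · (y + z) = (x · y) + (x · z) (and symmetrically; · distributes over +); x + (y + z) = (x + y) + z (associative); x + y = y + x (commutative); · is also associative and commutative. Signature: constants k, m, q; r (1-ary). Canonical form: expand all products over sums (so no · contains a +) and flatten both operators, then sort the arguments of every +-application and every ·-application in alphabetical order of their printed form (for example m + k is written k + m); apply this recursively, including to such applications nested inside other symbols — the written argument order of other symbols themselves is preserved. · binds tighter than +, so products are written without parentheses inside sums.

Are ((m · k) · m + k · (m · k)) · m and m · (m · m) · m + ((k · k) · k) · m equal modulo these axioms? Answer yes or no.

Answer: no — k · k · m · m + k · m · m · m vs k · k · k · m + m · m · m · m

Derivation:
Left:  ((m · k) · m + k · (m · k)) · m
  Expand:  k · m · m · m + k · k · m · m
  Sort arguments:  k · k · m · m + k · m · m · m
Right:  m · (m · m) · m + ((k · k) · k) · m
  Flatten:  m · m · m · m + k · k · k · m
  Sort arguments:  k · k · k · m + m · m · m · m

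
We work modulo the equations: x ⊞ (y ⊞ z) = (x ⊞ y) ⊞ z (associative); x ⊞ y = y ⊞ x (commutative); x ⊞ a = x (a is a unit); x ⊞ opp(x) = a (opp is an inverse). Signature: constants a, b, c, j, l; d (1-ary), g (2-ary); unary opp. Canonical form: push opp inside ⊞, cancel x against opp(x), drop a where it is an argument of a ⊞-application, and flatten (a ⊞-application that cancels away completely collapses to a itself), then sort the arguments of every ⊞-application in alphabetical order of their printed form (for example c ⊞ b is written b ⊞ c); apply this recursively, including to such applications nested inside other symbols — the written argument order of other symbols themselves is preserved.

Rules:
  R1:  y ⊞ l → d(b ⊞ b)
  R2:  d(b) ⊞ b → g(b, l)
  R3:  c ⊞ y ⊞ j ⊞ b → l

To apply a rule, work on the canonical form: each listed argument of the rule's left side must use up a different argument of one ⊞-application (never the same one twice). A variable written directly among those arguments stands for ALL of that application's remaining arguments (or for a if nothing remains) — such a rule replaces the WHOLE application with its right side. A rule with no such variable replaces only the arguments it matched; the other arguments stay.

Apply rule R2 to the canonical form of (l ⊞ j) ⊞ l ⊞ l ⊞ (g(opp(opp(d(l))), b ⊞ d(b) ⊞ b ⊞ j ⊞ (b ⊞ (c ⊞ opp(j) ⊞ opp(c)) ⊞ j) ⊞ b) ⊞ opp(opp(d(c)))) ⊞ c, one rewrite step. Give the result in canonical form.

Answer: c ⊞ d(c) ⊞ g(d(l), b ⊞ b ⊞ b ⊞ g(b, l) ⊞ j) ⊞ j ⊞ l ⊞ l ⊞ l

Derivation:
Canonical form:  c ⊞ d(c) ⊞ g(d(l), b ⊞ b ⊞ b ⊞ b ⊞ d(b) ⊞ j) ⊞ j ⊞ l ⊞ l ⊞ l
R2 matches:  uses b, d(b)
Giving:  c ⊞ d(c) ⊞ g(d(l), b ⊞ b ⊞ b ⊞ g(b, l) ⊞ j) ⊞ j ⊞ l ⊞ l ⊞ l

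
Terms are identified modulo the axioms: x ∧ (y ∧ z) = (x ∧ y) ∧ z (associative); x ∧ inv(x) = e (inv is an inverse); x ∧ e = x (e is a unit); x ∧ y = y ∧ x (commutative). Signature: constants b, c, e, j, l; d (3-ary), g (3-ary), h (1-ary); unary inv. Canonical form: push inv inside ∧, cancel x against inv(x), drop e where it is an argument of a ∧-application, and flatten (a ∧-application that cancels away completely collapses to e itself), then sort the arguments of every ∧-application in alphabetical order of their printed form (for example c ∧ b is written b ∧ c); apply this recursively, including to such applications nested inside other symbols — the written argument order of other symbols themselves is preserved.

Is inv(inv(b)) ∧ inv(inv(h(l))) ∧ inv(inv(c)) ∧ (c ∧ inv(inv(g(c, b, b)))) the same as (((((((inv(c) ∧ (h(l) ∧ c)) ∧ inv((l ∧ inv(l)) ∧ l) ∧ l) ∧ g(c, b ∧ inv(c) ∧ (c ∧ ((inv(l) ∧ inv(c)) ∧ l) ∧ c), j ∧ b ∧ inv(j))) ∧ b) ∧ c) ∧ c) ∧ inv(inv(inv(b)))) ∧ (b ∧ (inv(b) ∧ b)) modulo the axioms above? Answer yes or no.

Left:  inv(inv(b)) ∧ inv(inv(h(l))) ∧ inv(inv(c)) ∧ (c ∧ inv(inv(g(c, b, b))))
  Push inv inside:  distribute inv over ∧ and collapse double inv
  Combine occurrences:  b ∧ h(l) ∧ c ∧ c ∧ g(c, b, b)
  Sort arguments:  b ∧ c ∧ c ∧ g(c, b, b) ∧ h(l)
Right:  (((((((inv(c) ∧ (h(l) ∧ c)) ∧ inv((l ∧ inv(l)) ∧ l) ∧ l) ∧ g(c, b ∧ inv(c) ∧ (c ∧ ((inv(l) ∧ inv(c)) ∧ l) ∧ c), j ∧ b ∧ inv(j))) ∧ b) ∧ c) ∧ c) ∧ inv(inv(inv(b)))) ∧ (b ∧ (inv(b) ∧ b))
  Push inv inside:  distribute inv over ∧ and collapse double inv
  Cancel:  l cancels
  Collect:  c ∧ c ∧ h(l) ∧ g(c, b, b) ∧ b
  Order the arguments:  b ∧ c ∧ c ∧ g(c, b, b) ∧ h(l)

Answer: yes — both canonical forms are b ∧ c ∧ c ∧ g(c, b, b) ∧ h(l)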